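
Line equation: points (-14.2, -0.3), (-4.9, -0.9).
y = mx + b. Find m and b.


m = (-0.6)/(9.3) = -0.0645
b = y1 - m*x1 = -0.3 - (-0.6*(-14.2))/(9.3) = -0.3 - 0.9161 = -1.2161

y = -0.0645x - 1.2161


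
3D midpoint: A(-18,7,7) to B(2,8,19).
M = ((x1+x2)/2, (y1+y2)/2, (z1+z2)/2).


Mx = (-18+2)/2 = -8.0000
My = (7+8)/2 = 7.5000
Mz = (7+19)/2 = 13.0000

M = (-8.0000, 7.5000, 13.0000)


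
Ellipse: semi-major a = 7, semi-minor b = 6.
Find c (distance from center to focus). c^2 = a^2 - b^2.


c^2 = 7^2 - 6^2 = 49 - 36 = 13
c = sqrt(13) = 3.6056

c = 3.6056


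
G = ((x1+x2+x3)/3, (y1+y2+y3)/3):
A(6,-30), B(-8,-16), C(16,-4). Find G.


Gx = (6- 8+16)/3 = 14/3 = 4.6667
Gy = (-30- 16- 4)/3 = -50/3 = -16.6667

G = (4.6667, -16.6667)


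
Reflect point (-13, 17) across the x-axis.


Reflection rule for x-axis: (x, -y)
(-13, 17) -> (-13, -17)

(-13, -17)


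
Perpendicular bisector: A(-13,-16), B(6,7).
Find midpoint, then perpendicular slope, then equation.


Midpoint = (-3.5, -4.5)
Slope of AB = dy/dx = 23/19 = 1.2105
Perp slope = -dx/dy = -19/23 = -0.8261
b = My - (perp slope)*Mx = -4.5 + (19*(-3.5))/23 = -4.5 - 2.8913 = -7.3913

y = -0.8261x - 7.3913


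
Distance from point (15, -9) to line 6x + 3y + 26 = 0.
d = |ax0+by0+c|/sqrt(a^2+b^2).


|6*15 + 3*(-9) + 26| = |89| = 89
sqrt(36 + 9) = sqrt(45) = 6.7082
d = 89/sqrt(45) = 13.2673

13.2673


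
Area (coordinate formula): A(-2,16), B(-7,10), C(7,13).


-2*(10-13) = 6
-7*(13-16) = 21
7*(16-10) = 42
sum = 69
Area = |69|/2 = 34.5000

34.5000 sq units


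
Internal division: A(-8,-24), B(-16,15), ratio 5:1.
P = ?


Px = (5*(-16) + 1*(-8))/6 = -88/6 = -14.6667
Py = (5*15 + 1*(-24))/6 = 51/6 = 8.5000

P = (-14.6667, 8.5000)


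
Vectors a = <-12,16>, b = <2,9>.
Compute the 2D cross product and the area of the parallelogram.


cross = -12*9 - 16*2 = -108 - 32 = -140
Parallelogram area = |-140| = 140

cross = -140, parallelogram area = 140


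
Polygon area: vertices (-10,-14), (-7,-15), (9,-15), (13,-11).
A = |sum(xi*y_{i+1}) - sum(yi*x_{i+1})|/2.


sum(xi*y_{i+1}) = -10*(-15) - 7*(-15) + 9*(-11) + 13*(-14) = -26
sum(yi*x_{i+1}) = -14*(-7) - 15*9 - 15*13 - 11*(-10) = -122
Area = |-26 + 122|/2 = 96/2 = 48.0000

48.0000 sq units


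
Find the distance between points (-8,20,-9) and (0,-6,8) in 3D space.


dx=8, dy=-26, dz=17
d = sqrt(64+676+289) = sqrt(1029) = 32.0780

32.0780


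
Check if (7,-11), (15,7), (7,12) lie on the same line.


7*(7-12) + 15*(12+ 11) + 7*(-11-7)
= -35 + 345 - 126 = 184

No, not collinear (determinant = 184)


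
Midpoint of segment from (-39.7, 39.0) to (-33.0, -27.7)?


Mx = (-39.7 - 33.0)/2 = -72.7/2 = -36.3500
My = (39.0 - 27.7)/2 = 11.3/2 = 5.6500

(-36.3500, 5.6500)


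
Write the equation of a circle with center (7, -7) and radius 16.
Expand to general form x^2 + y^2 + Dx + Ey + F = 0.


(x-7)^2 + (y+ 7)^2 = 16^2
D = -2h = -14, E = -2k = 14
F = h^2+k^2-r^2 = 49+49-256 = -158

x^2 + y^2 - 14x + 14y - 158 = 0


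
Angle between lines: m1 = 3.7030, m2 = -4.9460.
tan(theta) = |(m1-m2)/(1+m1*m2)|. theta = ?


m1-m2 = 8.649
1+m1*m2 = -17.315038
tan(theta) = |8.649/(-17.315038)| = 0.499508
theta = arctan(|8.649/(-17.315038)|) = 26.5425 degrees (acute angle)

26.5425 degrees


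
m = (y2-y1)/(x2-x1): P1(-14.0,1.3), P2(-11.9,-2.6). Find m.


dy = -2.6 - 1.3 = -3.9
dx = -11.9 + 14.0 = 2.1
m = -3.9/2.1 = -1.8571

m = -1.8571


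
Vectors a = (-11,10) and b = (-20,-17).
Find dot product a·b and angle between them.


a·b = -11*(-20) + 10*(-17) = 220 - 170 = 50
|a| = sqrt(121+100) = 14.8661
|b| = sqrt(400+289) = 26.2488
cos(theta) = 50/(sqrt(221)*sqrt(689)) = 50/sqrt(152269) = 0.128134
theta = arccos(50/sqrt(152269)) = 82.6382 degrees

a·b = 50, theta = 82.6382 deg


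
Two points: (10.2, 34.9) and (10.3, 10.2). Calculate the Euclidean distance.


dx = 10.3 - 10.2 = 0.1
dy = 10.2 - 34.9 = -24.7
d = sqrt(0.01 + 610.09) = sqrt(610.1) = 24.7002

24.7002


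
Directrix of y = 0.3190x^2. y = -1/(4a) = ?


a = 0.3190
1/(4a) = 0.7837
directrix: y = -0.7837 = -0.7837

y = -0.7837


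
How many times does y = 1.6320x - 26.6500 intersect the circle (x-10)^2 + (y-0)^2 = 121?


Substitute y = 1.6320x - 26.6500: (x-10)^2 + (1.6320x- 26.6500-0)^2 = 121
Expand to Ax^2 + Bx + C = 0, where b-k = -26.65
A = 1+m^2 = 3.663424
B = 2(m(b-k) - h) = 2(1.6320*(-26.65) - 10) = -106.9856
C = h^2 + (b-k)^2 - r^2 = 100 + 710.2225 - 121 = 689.2225
disc = B^2-4AC = 11445.9186 - 10099.6570 = 1346.2616
disc > 0

2 intersection points


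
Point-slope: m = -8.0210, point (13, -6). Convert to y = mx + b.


y + 6 = -8.0210(x - 13)
y = -8.0210x - 6 + 8.0210*13
y = -8.0210x + 98.2730

y = -8.0210x + 98.2730


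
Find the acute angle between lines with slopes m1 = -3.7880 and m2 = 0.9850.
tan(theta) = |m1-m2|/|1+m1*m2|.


m1-m2 = -4.773
1+m1*m2 = -2.73118
tan(theta) = |-4.773/(-2.73118)| = 1.747596
theta = arctan(|-4.773/(-2.73118)|) = 60.2212 degrees (acute angle)

60.2212 degrees


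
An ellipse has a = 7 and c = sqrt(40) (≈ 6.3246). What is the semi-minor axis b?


b^2 = 7^2 - (sqrt(40))^2 = 49 - 40 = 9
b = sqrt(9) = 3

b = 3


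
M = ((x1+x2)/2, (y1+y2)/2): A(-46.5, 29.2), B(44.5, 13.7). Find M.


Mx = (-46.5 + 44.5)/2 = -2.0/2 = -1.0000
My = (29.2 + 13.7)/2 = 42.9/2 = 21.4500

(-1.0000, 21.4500)


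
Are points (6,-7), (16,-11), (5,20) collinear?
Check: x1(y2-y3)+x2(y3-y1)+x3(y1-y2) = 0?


6*(-11-20) + 16*(20+ 7) + 5*(-7+ 11)
= -186 + 432 + 20 = 266

No, not collinear (determinant = 266)


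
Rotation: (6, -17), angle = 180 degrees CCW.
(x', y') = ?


cos(180) = -1, sin(180) = 0
x' = 6*(-1) + 17*0 = -6
y' = 6*0 - 17*(-1) = 17

(-6, 17)


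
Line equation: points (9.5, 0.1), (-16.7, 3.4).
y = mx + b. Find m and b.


m = (3.3)/(-26.2) = -0.1260
b = y1 - m*x1 = 0.1 - (3.3*9.5)/(-26.2) = 0.1 + 1.1966 = 1.2966

y = -0.1260x + 1.2966


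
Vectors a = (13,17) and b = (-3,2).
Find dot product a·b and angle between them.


a·b = 13*(-3) + 17*2 = -39 + 34 = -5
|a| = sqrt(169+289) = 21.4009
|b| = sqrt(9+4) = 3.6056
cos(theta) = -5/(sqrt(458)*sqrt(13)) = -5/sqrt(5954) = -0.064799
theta = arccos(-5/sqrt(5954)) = 93.7153 degrees

a·b = -5, theta = 93.7153 deg


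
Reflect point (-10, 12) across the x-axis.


Reflection rule for x-axis: (x, -y)
(-10, 12) -> (-10, -12)

(-10, -12)


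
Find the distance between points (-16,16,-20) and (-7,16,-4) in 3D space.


dx=9, dy=0, dz=16
d = sqrt(81+0+256) = sqrt(337) = 18.3576

18.3576


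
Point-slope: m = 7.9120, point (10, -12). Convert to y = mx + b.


y + 12 = 7.9120(x - 10)
y = 7.9120x - 12 - 7.9120*10
y = 7.9120x - 91.1200

y = 7.9120x - 91.1200


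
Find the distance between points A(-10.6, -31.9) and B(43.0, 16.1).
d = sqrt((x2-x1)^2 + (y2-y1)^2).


dx = 43.0 + 10.6 = 53.6
dy = 16.1 + 31.9 = 48.0
d = sqrt(2872.96 + 2304.0) = sqrt(5176.96) = 71.9511

71.9511


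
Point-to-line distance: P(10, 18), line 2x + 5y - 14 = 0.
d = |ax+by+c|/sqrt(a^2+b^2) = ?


|2*10 + 5*18 - 14| = |96| = 96
sqrt(4 + 25) = sqrt(29) = 5.3852
d = 96/sqrt(29) = 17.8268

17.8268


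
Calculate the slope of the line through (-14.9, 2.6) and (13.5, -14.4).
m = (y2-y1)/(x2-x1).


dy = -14.4 - 2.6 = -17.0
dx = 13.5 + 14.9 = 28.4
m = -17.0/28.4 = -0.5986

m = -0.5986


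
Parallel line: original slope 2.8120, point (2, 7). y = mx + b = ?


Parallel lines have equal slopes.
m2 = 2.8120
b2 = 7 - 2.8120*2 = 1.3760

y = 2.8120x + 1.3760


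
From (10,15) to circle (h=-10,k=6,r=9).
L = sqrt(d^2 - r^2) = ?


d = sqrt((10+ 10)^2 + (15-6)^2) = sqrt(400+81) = 21.9317
L = sqrt(481.0000 - 81) = sqrt(400.0000) = 20.0000

20.0000


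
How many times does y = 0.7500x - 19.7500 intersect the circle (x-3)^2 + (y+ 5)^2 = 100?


Substitute y = 0.7500x - 19.7500: (x-3)^2 + (0.7500x- 19.7500+ 5)^2 = 100
Expand to Ax^2 + Bx + C = 0, where b-k = -14.75
A = 1+m^2 = 1.5625
B = 2(m(b-k) - h) = 2(0.7500*(-14.75) - 3) = -28.125
C = h^2 + (b-k)^2 - r^2 = 9 + 217.5625 - 100 = 126.5625
disc = B^2-4AC = 791.0156 - 791.0156 = 0
disc = 0

1 intersection point (tangent)


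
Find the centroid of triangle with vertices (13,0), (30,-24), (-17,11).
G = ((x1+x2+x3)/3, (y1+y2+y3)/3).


Gx = (13+30- 17)/3 = 26/3 = 8.6667
Gy = (0- 24+11)/3 = -13/3 = -4.3333

G = (8.6667, -4.3333)


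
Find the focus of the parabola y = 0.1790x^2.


a = 0.1790
4a = 0.7160
focus = (0, 1/0.7160) = (0, 1.3966)

Focus = (0, 1.3966)


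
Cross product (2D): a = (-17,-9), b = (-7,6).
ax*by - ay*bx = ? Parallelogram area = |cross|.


cross = -17*6 + 9*(-7) = -102 - 63 = -165
Parallelogram area = |-165| = 165

cross = -165, parallelogram area = 165


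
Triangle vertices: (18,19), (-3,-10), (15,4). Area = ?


18*(-10-4) = -252
-3*(4-19) = 45
15*(19+ 10) = 435
sum = 228
Area = |228|/2 = 114.0000

114.0000 sq units


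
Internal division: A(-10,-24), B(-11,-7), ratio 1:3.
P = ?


Px = (1*(-11) + 3*(-10))/4 = -41/4 = -10.2500
Py = (1*(-7) + 3*(-24))/4 = -79/4 = -19.7500

P = (-10.2500, -19.7500)


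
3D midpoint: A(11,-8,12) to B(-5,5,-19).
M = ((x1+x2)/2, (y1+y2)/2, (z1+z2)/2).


Mx = (11- 5)/2 = 3.0000
My = (-8+5)/2 = -1.5000
Mz = (12- 19)/2 = -3.5000

M = (3.0000, -1.5000, -3.5000)


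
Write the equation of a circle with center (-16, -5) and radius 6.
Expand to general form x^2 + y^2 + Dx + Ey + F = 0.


(x+ 16)^2 + (y+ 5)^2 = 6^2
D = -2h = 32, E = -2k = 10
F = h^2+k^2-r^2 = 256+25-36 = 245

x^2 + y^2 + 32x + 10y + 245 = 0


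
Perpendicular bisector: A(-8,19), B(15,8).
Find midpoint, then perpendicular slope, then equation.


Midpoint = (3.5, 13.5)
Slope of AB = dy/dx = -11/23 = -0.4783
Perp slope = -dx/dy = 23/11 = 2.0909
b = My - (perp slope)*Mx = 13.5 + (23*3.5)/(-11) = 13.5 - 7.3182 = 6.1818

y = 2.0909x + 6.1818


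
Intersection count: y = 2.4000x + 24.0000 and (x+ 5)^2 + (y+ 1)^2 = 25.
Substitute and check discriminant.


Substitute y = 2.4000x + 24.0000: (x+ 5)^2 + (2.4000x+24.0000+ 1)^2 = 25
Expand to Ax^2 + Bx + C = 0, where b-k = 25
A = 1+m^2 = 6.76
B = 2(m(b-k) - h) = 2(2.4000*25 + 5) = 130
C = h^2 + (b-k)^2 - r^2 = 25 + 625 - 25 = 625
disc = B^2-4AC = 16900.0000 - 16900.0000 = 0
disc = 0

1 intersection point (tangent)


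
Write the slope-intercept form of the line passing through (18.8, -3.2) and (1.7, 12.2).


m = (15.4)/(-17.1) = -0.9006
b = y1 - m*x1 = -3.2 - (15.4*18.8)/(-17.1) = -3.2 + 16.9310 = 13.7310

y = -0.9006x + 13.7310


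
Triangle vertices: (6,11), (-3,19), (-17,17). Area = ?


6*(19-17) = 12
-3*(17-11) = -18
-17*(11-19) = 136
sum = 130
Area = |130|/2 = 65.0000

65.0000 sq units


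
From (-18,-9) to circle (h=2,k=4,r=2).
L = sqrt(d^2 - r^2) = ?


d = sqrt((-18-2)^2 + (-9-4)^2) = sqrt(400+169) = 23.8537
L = sqrt(569.0000 - 4) = sqrt(565.0000) = 23.7697

23.7697


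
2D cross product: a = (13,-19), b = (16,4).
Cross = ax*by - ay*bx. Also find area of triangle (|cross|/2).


cross = 13*4 + 19*16 = 52 + 304 = 356
Triangle area = |356|/2 = 356/2 = 178.0000

cross = 356, triangle area = 178.0000


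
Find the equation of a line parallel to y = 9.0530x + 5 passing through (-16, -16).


Parallel lines have equal slopes.
m2 = 9.0530
b2 = -16 - 9.0530*(-16) = 128.8480

y = 9.0530x + 128.8480


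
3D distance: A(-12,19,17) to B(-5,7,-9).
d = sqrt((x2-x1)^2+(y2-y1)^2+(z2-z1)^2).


dx=7, dy=-12, dz=-26
d = sqrt(49+144+676) = sqrt(869) = 29.4788

29.4788


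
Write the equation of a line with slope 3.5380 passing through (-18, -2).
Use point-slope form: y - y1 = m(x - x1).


y + 2 = 3.5380(x + 18)
y = 3.5380x - 2 - 3.5380*(-18)
y = 3.5380x + 61.6840

y = 3.5380x + 61.6840


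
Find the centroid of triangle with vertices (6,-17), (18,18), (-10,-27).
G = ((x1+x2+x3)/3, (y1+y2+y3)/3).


Gx = (6+18- 10)/3 = 14/3 = 4.6667
Gy = (-17+18- 27)/3 = -26/3 = -8.6667

G = (4.6667, -8.6667)


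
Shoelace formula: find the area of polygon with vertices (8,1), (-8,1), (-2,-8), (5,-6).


sum(xi*y_{i+1}) = 8*1 - 8*(-8) - 2*(-6) + 5*1 = 89
sum(yi*x_{i+1}) = 1*(-8) + 1*(-2) - 8*5 - 6*8 = -98
Area = |89 + 98|/2 = 187/2 = 93.5000

93.5000 sq units


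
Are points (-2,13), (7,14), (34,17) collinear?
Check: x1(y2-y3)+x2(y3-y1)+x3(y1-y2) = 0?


-2*(14-17) + 7*(17-13) + 34*(13-14)
= 6 + 28 - 34 = 0

Yes, collinear (determinant = 0)


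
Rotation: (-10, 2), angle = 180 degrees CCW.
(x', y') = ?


cos(180) = -1, sin(180) = 0
x' = -10*(-1) - 2*0 = 10
y' = -10*0 + 2*(-1) = -2

(10, -2)


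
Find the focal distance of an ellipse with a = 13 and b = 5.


c^2 = 13^2 - 5^2 = 169 - 25 = 144
c = sqrt(144) = 12.0000

c = 12.0000


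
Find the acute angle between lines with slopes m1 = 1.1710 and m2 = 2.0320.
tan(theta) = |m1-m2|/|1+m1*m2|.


m1-m2 = -0.861
1+m1*m2 = 3.379472
tan(theta) = |-0.861/3.379472| = 0.254774
theta = arctan(|-0.861/3.379472|) = 14.2934 degrees (acute angle)

14.2934 degrees


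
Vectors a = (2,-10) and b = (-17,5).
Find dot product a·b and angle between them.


a·b = 2*(-17) - 10*5 = -34 - 50 = -84
|a| = sqrt(4+100) = 10.1980
|b| = sqrt(289+25) = 17.7200
cos(theta) = -84/(sqrt(104)*sqrt(314)) = -84/sqrt(32656) = -0.464834
theta = arccos(-84/sqrt(32656)) = 117.6995 degrees

a·b = -84, theta = 117.6995 deg


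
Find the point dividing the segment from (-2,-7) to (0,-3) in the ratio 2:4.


Px = (2*0 + 4*(-2))/6 = -8/6 = -1.3333
Py = (2*(-3) + 4*(-7))/6 = -34/6 = -5.6667

P = (-1.3333, -5.6667)


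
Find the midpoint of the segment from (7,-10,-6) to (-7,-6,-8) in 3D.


Mx = (7- 7)/2 = 0
My = (-10- 6)/2 = -8.0000
Mz = (-6- 8)/2 = -7.0000

M = (0, -8.0000, -7.0000)


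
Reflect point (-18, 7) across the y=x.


Reflection rule for y=x: (y, x)
(-18, 7) -> (7, -18)

(7, -18)


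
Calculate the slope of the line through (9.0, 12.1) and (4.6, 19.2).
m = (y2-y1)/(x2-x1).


dy = 19.2 - 12.1 = 7.1
dx = 4.6 - 9.0 = -4.4
m = 7.1/(-4.4) = -1.6136

m = -1.6136


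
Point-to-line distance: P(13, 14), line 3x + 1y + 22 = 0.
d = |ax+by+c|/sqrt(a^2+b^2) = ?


|3*13 + 1*14 + 22| = |75| = 75
sqrt(9 + 1) = sqrt(10) = 3.1623
d = 75/sqrt(10) = 23.7171

23.7171


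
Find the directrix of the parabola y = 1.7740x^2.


a = 1.7740
1/(4a) = 0.1409
directrix: y = -0.1409 = -0.1409

y = -0.1409


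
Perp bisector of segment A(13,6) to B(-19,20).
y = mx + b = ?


Midpoint = (-3, 13)
Slope of AB = dy/dx = 14/(-32) = -0.4375
Perp slope = -dx/dy = 32/14 = 2.2857
b = My - (perp slope)*Mx = 13 + (-32*(-3))/14 = 13 + 6.8571 = 19.8571

y = 2.2857x + 19.8571


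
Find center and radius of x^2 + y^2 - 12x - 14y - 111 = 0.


h = -D/2 = 12/2 = 6
k = -E/2 = 14/2 = 7
r^2 = h^2 + k^2 - F = 36 + 49 + 111 = 196
r = 14

Center (6, 7), radius = 14


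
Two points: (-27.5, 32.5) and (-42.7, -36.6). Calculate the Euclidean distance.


dx = -42.7 + 27.5 = -15.2
dy = -36.6 - 32.5 = -69.1
d = sqrt(231.04 + 4774.81) = sqrt(5005.85) = 70.7520

70.7520


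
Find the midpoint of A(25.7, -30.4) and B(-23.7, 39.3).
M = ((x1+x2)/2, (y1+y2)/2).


Mx = (25.7 - 23.7)/2 = 2.0/2 = 1.0000
My = (-30.4 + 39.3)/2 = 8.9/2 = 4.4500

(1.0000, 4.4500)


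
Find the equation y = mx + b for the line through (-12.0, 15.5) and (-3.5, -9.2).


m = (-24.7)/(8.5) = -2.9059
b = y1 - m*x1 = 15.5 - (-24.7*(-12.0))/(8.5) = 15.5 - 34.8706 = -19.3706

y = -2.9059x - 19.3706


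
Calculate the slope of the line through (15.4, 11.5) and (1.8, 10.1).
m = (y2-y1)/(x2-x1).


dy = 10.1 - 11.5 = -1.4
dx = 1.8 - 15.4 = -13.6
m = -1.4/(-13.6) = 0.1029

m = 0.1029


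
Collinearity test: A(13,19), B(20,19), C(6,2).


13*(19-2) + 20*(2-19) + 6*(19-19)
= 221 - 340 + 0 = -119

No, not collinear (determinant = -119)


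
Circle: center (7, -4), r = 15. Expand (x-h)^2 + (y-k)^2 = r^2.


(x-7)^2 + (y+ 4)^2 = 15^2
D = -2h = -14, E = -2k = 8
F = h^2+k^2-r^2 = 49+16-225 = -160

x^2 + y^2 - 14x + 8y - 160 = 0


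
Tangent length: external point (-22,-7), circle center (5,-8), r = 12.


d = sqrt((-22-5)^2 + (-7+ 8)^2) = sqrt(729+1) = 27.0185
L = sqrt(730.0000 - 144) = sqrt(586.0000) = 24.2074

24.2074


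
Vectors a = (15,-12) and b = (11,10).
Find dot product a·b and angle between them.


a·b = 15*11 - 12*10 = 165 - 120 = 45
|a| = sqrt(225+144) = 19.2094
|b| = sqrt(121+100) = 14.8661
cos(theta) = 45/(sqrt(369)*sqrt(221)) = 45/sqrt(81549) = 0.157581
theta = arccos(45/sqrt(81549)) = 80.9335 degrees

a·b = 45, theta = 80.9335 deg


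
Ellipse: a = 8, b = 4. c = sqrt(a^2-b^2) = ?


c^2 = 8^2 - 4^2 = 64 - 16 = 48
c = sqrt(48) = 6.9282

c = 6.9282


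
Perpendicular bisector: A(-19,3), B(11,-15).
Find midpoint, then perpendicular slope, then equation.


Midpoint = (-4, -6)
Slope of AB = dy/dx = -18/30 = -0.6000
Perp slope = -dx/dy = 30/18 = 1.6667
b = My - (perp slope)*Mx = -6 + (30*(-4))/(-18) = -6 + 6.6667 = 0.6667

y = 1.6667x + 0.6667


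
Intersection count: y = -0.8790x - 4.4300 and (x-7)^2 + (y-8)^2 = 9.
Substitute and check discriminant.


Substitute y = -0.8790x - 4.4300: (x-7)^2 + (-0.8790x- 4.4300-8)^2 = 9
Expand to Ax^2 + Bx + C = 0, where b-k = -12.43
A = 1+m^2 = 1.772641
B = 2(m(b-k) - h) = 2(-0.8790*(-12.43) - 7) = 7.85194
C = h^2 + (b-k)^2 - r^2 = 49 + 154.5049 - 9 = 194.5049
disc = B^2-4AC = 61.6530 - 1379.1494 = -1317.4964
disc < 0

0 intersection points


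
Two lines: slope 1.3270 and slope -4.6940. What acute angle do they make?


m1-m2 = 6.021
1+m1*m2 = -5.228938
tan(theta) = |6.021/(-5.228938)| = 1.151477
theta = arctan(|6.021/(-5.228938)|) = 49.0273 degrees (acute angle)

49.0273 degrees


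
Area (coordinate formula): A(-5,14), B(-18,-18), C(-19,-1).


-5*(-18+ 1) = 85
-18*(-1-14) = 270
-19*(14+ 18) = -608
sum = -253
Area = |-253|/2 = 126.5000

126.5000 sq units


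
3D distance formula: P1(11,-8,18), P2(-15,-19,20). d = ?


dx=-26, dy=-11, dz=2
d = sqrt(676+121+4) = sqrt(801) = 28.3019

28.3019


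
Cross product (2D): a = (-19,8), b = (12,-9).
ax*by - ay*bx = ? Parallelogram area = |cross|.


cross = -19*(-9) - 8*12 = 171 - 96 = 75
Parallelogram area = |75| = 75

cross = 75, parallelogram area = 75


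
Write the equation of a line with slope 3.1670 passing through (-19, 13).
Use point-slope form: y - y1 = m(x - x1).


y - 13 = 3.1670(x + 19)
y = 3.1670x + 13 - 3.1670*(-19)
y = 3.1670x + 73.1730

y = 3.1670x + 73.1730


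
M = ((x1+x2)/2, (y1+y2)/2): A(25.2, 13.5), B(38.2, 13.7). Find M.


Mx = (25.2 + 38.2)/2 = 63.4/2 = 31.7000
My = (13.5 + 13.7)/2 = 27.2/2 = 13.6000

(31.7000, 13.6000)


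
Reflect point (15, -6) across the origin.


Reflection rule for origin: (-x, -y)
(15, -6) -> (-15, 6)

(-15, 6)


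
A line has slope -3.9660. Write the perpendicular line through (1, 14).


Perpendicular slope = -1/m1 = -1/(-3.9660) = 0.2521
b2 = y0 - m2*x0 = 14 + 1/(-3.9660) = 14 - 0.2521 = 13.7479

y = 0.2521x + 13.7479


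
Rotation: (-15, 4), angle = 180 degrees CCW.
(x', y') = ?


cos(180) = -1, sin(180) = 0
x' = -15*(-1) - 4*0 = 15
y' = -15*0 + 4*(-1) = -4

(15, -4)


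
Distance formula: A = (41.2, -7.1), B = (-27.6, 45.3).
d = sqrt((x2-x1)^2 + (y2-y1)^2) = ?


dx = -27.6 - 41.2 = -68.8
dy = 45.3 + 7.1 = 52.4
d = sqrt(4733.44 + 2745.76) = sqrt(7479.2) = 86.4824

86.4824


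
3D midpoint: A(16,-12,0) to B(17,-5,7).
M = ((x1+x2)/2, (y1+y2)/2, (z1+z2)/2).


Mx = (16+17)/2 = 16.5000
My = (-12- 5)/2 = -8.5000
Mz = (0+7)/2 = 3.5000

M = (16.5000, -8.5000, 3.5000)


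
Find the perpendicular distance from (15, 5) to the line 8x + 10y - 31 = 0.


|8*15 + 10*5 - 31| = |139| = 139
sqrt(64 + 100) = sqrt(164) = 12.8062
d = 139/sqrt(164) = 10.8541

10.8541


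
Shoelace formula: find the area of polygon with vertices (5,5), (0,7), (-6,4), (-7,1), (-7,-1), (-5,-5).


sum(xi*y_{i+1}) = 5*7 + 0*4 - 6*1 - 7*(-1) - 7*(-5) - 5*5 = 46
sum(yi*x_{i+1}) = 5*0 + 7*(-6) + 4*(-7) + 1*(-7) - 1*(-5) - 5*5 = -97
Area = |46 + 97|/2 = 143/2 = 71.5000

71.5000 sq units


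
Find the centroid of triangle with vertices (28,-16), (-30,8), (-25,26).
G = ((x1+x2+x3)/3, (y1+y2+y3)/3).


Gx = (28- 30- 25)/3 = -27/3 = -9.0000
Gy = (-16+8+26)/3 = 18/3 = 6.0000

G = (-9.0000, 6.0000)


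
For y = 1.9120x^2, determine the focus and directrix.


a = 1.9120
1/(4a) = 0.1308
Focus = (0, 0.1308)
Directrix: y = -0.1308

Focus = (0, 0.1308), Directrix: y = -0.1308


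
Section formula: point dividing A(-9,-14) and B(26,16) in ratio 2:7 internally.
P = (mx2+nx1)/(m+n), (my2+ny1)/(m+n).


Px = (2*26 + 7*(-9))/9 = -11/9 = -1.2222
Py = (2*16 + 7*(-14))/9 = -66/9 = -7.3333

P = (-1.2222, -7.3333)


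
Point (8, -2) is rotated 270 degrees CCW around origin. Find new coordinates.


cos(270) = 0, sin(270) = -1
x' = 8*0 + 2*(-1) = -2
y' = 8*(-1) - 2*0 = -8

(-2, -8)


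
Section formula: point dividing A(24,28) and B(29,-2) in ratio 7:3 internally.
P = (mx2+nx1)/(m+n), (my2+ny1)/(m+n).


Px = (7*29 + 3*24)/10 = 275/10 = 27.5000
Py = (7*(-2) + 3*28)/10 = 70/10 = 7.0000

P = (27.5000, 7.0000)


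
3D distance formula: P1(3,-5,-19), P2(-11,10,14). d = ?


dx=-14, dy=15, dz=33
d = sqrt(196+225+1089) = sqrt(1510) = 38.8587

38.8587


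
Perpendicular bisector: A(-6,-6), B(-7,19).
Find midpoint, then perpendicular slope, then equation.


Midpoint = (-6.5, 6.5)
Slope of AB = dy/dx = 25/(-1) = -25.0000
Perp slope = -dx/dy = 1/25 = 0.0400
b = My - (perp slope)*Mx = 6.5 + (-1*(-6.5))/25 = 6.5 + 0.2600 = 6.7600

y = 0.0400x + 6.7600


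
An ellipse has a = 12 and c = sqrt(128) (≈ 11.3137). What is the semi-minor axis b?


b^2 = 12^2 - (sqrt(128))^2 = 144 - 128 = 16
b = sqrt(16) = 4

b = 4


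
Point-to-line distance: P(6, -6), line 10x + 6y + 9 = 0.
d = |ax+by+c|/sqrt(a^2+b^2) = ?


|10*6 + 6*(-6) + 9| = |33| = 33
sqrt(100 + 36) = sqrt(136) = 11.6619
d = 33/sqrt(136) = 2.8297

2.8297


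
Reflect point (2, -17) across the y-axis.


Reflection rule for y-axis: (-x, y)
(2, -17) -> (-2, -17)

(-2, -17)


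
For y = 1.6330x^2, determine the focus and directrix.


a = 1.6330
1/(4a) = 0.1531
Focus = (0, 0.1531)
Directrix: y = -0.1531

Focus = (0, 0.1531), Directrix: y = -0.1531


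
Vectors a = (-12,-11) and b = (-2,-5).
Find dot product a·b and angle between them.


a·b = -12*(-2) - 11*(-5) = 24 + 55 = 79
|a| = sqrt(144+121) = 16.2788
|b| = sqrt(4+25) = 5.3852
cos(theta) = 79/(sqrt(265)*sqrt(29)) = 79/sqrt(7685) = 0.901167
theta = arccos(79/sqrt(7685)) = 25.6881 degrees

a·b = 79, theta = 25.6881 deg


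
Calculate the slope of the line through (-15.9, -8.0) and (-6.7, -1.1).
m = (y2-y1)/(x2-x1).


dy = -1.1 + 8.0 = 6.9
dx = -6.7 + 15.9 = 9.2
m = 6.9/9.2 = 0.7500

m = 0.7500


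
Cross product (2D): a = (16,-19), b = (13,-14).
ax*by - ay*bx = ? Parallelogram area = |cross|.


cross = 16*(-14) + 19*13 = -224 + 247 = 23
Parallelogram area = |23| = 23

cross = 23, parallelogram area = 23


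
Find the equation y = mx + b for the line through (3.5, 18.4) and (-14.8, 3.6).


m = (-14.8)/(-18.3) = 0.8087
b = y1 - m*x1 = 18.4 - (-14.8*3.5)/(-18.3) = 18.4 - 2.8306 = 15.5694

y = 0.8087x + 15.5694


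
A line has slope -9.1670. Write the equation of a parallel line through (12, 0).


Parallel lines have equal slopes.
m2 = -9.1670
b2 = 0 + 9.1670*12 = 110.0040

y = -9.1670x + 110.0040


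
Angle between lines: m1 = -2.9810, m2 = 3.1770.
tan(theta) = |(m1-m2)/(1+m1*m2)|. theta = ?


m1-m2 = -6.158
1+m1*m2 = -8.470637
tan(theta) = |-6.158/(-8.470637)| = 0.726982
theta = arctan(|-6.158/(-8.470637)|) = 36.0165 degrees (acute angle)

36.0165 degrees


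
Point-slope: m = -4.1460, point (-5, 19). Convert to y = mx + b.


y - 19 = -4.1460(x + 5)
y = -4.1460x + 19 + 4.1460*(-5)
y = -4.1460x - 1.7300

y = -4.1460x - 1.7300


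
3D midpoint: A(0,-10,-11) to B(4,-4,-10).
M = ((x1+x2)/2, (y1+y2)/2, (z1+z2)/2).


Mx = (0+4)/2 = 2.0000
My = (-10- 4)/2 = -7.0000
Mz = (-11- 10)/2 = -10.5000

M = (2.0000, -7.0000, -10.5000)


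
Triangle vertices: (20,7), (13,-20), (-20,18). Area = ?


20*(-20-18) = -760
13*(18-7) = 143
-20*(7+ 20) = -540
sum = -1157
Area = |-1157|/2 = 578.5000

578.5000 sq units


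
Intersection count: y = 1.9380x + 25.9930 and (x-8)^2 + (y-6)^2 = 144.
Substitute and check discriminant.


Substitute y = 1.9380x + 25.9930: (x-8)^2 + (1.9380x+25.9930-6)^2 = 144
Expand to Ax^2 + Bx + C = 0, where b-k = 19.993
A = 1+m^2 = 4.755844
B = 2(m(b-k) - h) = 2(1.9380*19.993 - 8) = 61.492868
C = h^2 + (b-k)^2 - r^2 = 64 + 399.720049 - 144 = 319.720049
disc = B^2-4AC = 3781.3728 - 6082.1547 = -2300.7819
disc < 0

0 intersection points


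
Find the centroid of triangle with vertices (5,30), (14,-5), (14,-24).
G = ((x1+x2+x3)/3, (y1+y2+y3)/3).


Gx = (5+14+14)/3 = 33/3 = 11.0000
Gy = (30- 5- 24)/3 = 1/3 = 0.3333

G = (11.0000, 0.3333)


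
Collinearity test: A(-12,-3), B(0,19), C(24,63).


-12*(19-63) + 0*(63+ 3) + 24*(-3-19)
= 528 + 0 - 528 = 0

Yes, collinear (determinant = 0)


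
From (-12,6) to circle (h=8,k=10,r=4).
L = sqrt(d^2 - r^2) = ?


d = sqrt((-12-8)^2 + (6-10)^2) = sqrt(400+16) = 20.3961
L = sqrt(416.0000 - 16) = sqrt(400.0000) = 20.0000

20.0000


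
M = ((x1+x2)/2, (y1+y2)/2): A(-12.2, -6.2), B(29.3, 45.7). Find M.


Mx = (-12.2 + 29.3)/2 = 17.1/2 = 8.5500
My = (-6.2 + 45.7)/2 = 39.5/2 = 19.7500

(8.5500, 19.7500)


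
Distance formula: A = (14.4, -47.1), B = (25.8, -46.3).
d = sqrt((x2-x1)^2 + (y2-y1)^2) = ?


dx = 25.8 - 14.4 = 11.4
dy = -46.3 + 47.1 = 0.8
d = sqrt(129.96 + 0.64) = sqrt(130.6) = 11.4280

11.4280


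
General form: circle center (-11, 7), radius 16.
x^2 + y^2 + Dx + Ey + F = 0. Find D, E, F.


(x+ 11)^2 + (y-7)^2 = 16^2
D = -2h = 22, E = -2k = -14
F = h^2+k^2-r^2 = 121+49-256 = -86

D = 22, E = -14, F = -86


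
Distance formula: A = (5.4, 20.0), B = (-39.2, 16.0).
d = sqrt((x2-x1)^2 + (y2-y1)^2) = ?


dx = -39.2 - 5.4 = -44.6
dy = 16.0 - 20.0 = -4.0
d = sqrt(1989.16 + 16.0) = sqrt(2005.16) = 44.7790

44.7790


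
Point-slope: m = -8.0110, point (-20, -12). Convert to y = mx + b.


y + 12 = -8.0110(x + 20)
y = -8.0110x - 12 + 8.0110*(-20)
y = -8.0110x - 172.2200

y = -8.0110x - 172.2200


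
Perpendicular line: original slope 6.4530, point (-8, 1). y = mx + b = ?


Perpendicular slope = -1/m1 = -1/6.4530 = -0.1550
b2 = y0 - m2*x0 = 1 - 8/6.4530 = 1 - 1.2397 = -0.2397

y = -0.1550x - 0.2397


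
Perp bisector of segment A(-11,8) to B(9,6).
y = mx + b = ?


Midpoint = (-1, 7)
Slope of AB = dy/dx = -2/20 = -0.1000
Perp slope = -dx/dy = 20/2 = 10.0000
b = My - (perp slope)*Mx = 7 + (20*(-1))/(-2) = 7 + 10.0000 = 17.0000

y = 10.0000x + 17.0000


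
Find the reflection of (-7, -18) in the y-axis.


Reflection rule for y-axis: (-x, y)
(-7, -18) -> (7, -18)

(7, -18)


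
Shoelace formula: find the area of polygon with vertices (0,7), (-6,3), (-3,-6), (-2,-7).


sum(xi*y_{i+1}) = 0*3 - 6*(-6) - 3*(-7) - 2*7 = 43
sum(yi*x_{i+1}) = 7*(-6) + 3*(-3) - 6*(-2) - 7*0 = -39
Area = |43 + 39|/2 = 82/2 = 41.0000

41.0000 sq units


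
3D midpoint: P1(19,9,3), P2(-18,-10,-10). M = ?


Mx = (19- 18)/2 = 0.5000
My = (9- 10)/2 = -0.5000
Mz = (3- 10)/2 = -3.5000

M = (0.5000, -0.5000, -3.5000)


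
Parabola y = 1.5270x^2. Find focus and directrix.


a = 1.5270
1/(4a) = 0.1637
Focus = (0, 0.1637)
Directrix: y = -0.1637

Focus = (0, 0.1637), Directrix: y = -0.1637


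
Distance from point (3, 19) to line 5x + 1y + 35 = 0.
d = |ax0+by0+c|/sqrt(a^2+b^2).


|5*3 + 1*19 + 35| = |69| = 69
sqrt(25 + 1) = sqrt(26) = 5.0990
d = 69/sqrt(26) = 13.5320

13.5320


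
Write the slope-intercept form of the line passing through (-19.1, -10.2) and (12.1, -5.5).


m = (4.7)/(31.2) = 0.1506
b = y1 - m*x1 = -10.2 - (4.7*(-19.1))/(31.2) = -10.2 + 2.8772 = -7.3228

y = 0.1506x - 7.3228


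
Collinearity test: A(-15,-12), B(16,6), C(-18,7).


-15*(6-7) + 16*(7+ 12) - 18*(-12-6)
= 15 + 304 + 324 = 643

No, not collinear (determinant = 643)


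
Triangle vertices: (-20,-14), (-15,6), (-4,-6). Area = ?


-20*(6+ 6) = -240
-15*(-6+ 14) = -120
-4*(-14-6) = 80
sum = -280
Area = |-280|/2 = 140.0000

140.0000 sq units


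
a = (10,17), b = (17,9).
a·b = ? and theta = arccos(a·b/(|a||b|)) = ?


a·b = 10*17 + 17*9 = 170 + 153 = 323
|a| = sqrt(100+289) = 19.7231
|b| = sqrt(289+81) = 19.2354
cos(theta) = 323/(sqrt(389)*sqrt(370)) = 323/sqrt(143930) = 0.851387
theta = arccos(323/sqrt(143930)) = 31.6372 degrees

a·b = 323, theta = 31.6372 deg


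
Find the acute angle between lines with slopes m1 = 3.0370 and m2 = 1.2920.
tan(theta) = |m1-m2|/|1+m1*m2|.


m1-m2 = 1.745
1+m1*m2 = 4.923804
tan(theta) = |1.745/4.923804| = 0.354401
theta = arctan(|1.745/4.923804|) = 19.5144 degrees (acute angle)

19.5144 degrees


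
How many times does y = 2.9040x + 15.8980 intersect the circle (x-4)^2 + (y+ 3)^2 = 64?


Substitute y = 2.9040x + 15.8980: (x-4)^2 + (2.9040x+15.8980+ 3)^2 = 64
Expand to Ax^2 + Bx + C = 0, where b-k = 18.898
A = 1+m^2 = 9.433216
B = 2(m(b-k) - h) = 2(2.9040*18.898 - 4) = 101.759584
C = h^2 + (b-k)^2 - r^2 = 16 + 357.134404 - 64 = 309.134404
disc = B^2-4AC = 10355.0129 - 11664.5264 = -1309.5135
disc < 0

0 intersection points


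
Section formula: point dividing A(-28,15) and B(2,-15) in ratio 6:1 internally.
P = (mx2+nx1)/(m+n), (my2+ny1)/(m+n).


Px = (6*2 + 1*(-28))/7 = -16/7 = -2.2857
Py = (6*(-15) + 1*15)/7 = -75/7 = -10.7143

P = (-2.2857, -10.7143)


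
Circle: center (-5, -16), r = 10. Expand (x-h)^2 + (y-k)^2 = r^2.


(x+ 5)^2 + (y+ 16)^2 = 10^2
D = -2h = 10, E = -2k = 32
F = h^2+k^2-r^2 = 25+256-100 = 181

x^2 + y^2 + 10x + 32y + 181 = 0


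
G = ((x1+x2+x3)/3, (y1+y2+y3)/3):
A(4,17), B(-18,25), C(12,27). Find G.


Gx = (4- 18+12)/3 = -2/3 = -0.6667
Gy = (17+25+27)/3 = 69/3 = 23.0000

G = (-0.6667, 23.0000)


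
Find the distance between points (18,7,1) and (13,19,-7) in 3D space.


dx=-5, dy=12, dz=-8
d = sqrt(25+144+64) = sqrt(233) = 15.2643

15.2643


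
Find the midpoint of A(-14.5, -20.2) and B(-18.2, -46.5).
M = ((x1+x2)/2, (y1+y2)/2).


Mx = (-14.5 - 18.2)/2 = -32.7/2 = -16.3500
My = (-20.2 - 46.5)/2 = -66.7/2 = -33.3500

(-16.3500, -33.3500)


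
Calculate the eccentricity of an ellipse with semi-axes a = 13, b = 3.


c = sqrt(169-9) = sqrt(160) = 12.6491
e = c/a = sqrt(160)/13 = 0.9730

e = 0.9730


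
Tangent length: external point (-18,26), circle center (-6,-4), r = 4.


d = sqrt((-18+ 6)^2 + (26+ 4)^2) = sqrt(144+900) = 32.3110
L = sqrt(1044.0000 - 16) = sqrt(1028.0000) = 32.0624

32.0624


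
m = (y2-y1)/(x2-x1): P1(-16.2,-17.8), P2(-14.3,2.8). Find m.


dy = 2.8 + 17.8 = 20.6
dx = -14.3 + 16.2 = 1.9
m = 20.6/1.9 = 10.8421

m = 10.8421


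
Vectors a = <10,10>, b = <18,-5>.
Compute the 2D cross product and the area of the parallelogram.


cross = 10*(-5) - 10*18 = -50 - 180 = -230
Parallelogram area = |-230| = 230

cross = -230, parallelogram area = 230


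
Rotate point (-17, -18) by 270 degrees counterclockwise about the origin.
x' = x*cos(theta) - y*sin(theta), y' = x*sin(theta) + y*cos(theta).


cos(270) = 0, sin(270) = -1
x' = -17*0 + 18*(-1) = -18
y' = -17*(-1) - 18*0 = 17

(-18, 17)


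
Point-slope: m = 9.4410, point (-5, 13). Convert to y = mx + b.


y - 13 = 9.4410(x + 5)
y = 9.4410x + 13 - 9.4410*(-5)
y = 9.4410x + 60.2050

y = 9.4410x + 60.2050


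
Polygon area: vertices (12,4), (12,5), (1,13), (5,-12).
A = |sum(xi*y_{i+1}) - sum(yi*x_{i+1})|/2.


sum(xi*y_{i+1}) = 12*5 + 12*13 + 1*(-12) + 5*4 = 224
sum(yi*x_{i+1}) = 4*12 + 5*1 + 13*5 - 12*12 = -26
Area = |224 + 26|/2 = 250/2 = 125.0000

125.0000 sq units


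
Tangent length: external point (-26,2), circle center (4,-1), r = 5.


d = sqrt((-26-4)^2 + (2+ 1)^2) = sqrt(900+9) = 30.1496
L = sqrt(909.0000 - 25) = sqrt(884.0000) = 29.7321

29.7321


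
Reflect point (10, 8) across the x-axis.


Reflection rule for x-axis: (x, -y)
(10, 8) -> (10, -8)

(10, -8)


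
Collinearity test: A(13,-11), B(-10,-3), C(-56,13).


13*(-3-13) - 10*(13+ 11) - 56*(-11+ 3)
= -208 - 240 + 448 = 0

Yes, collinear (determinant = 0)


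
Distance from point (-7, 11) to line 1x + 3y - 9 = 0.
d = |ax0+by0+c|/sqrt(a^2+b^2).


|1*(-7) + 3*11 - 9| = |17| = 17
sqrt(1 + 9) = sqrt(10) = 3.1623
d = 17/sqrt(10) = 5.3759

5.3759


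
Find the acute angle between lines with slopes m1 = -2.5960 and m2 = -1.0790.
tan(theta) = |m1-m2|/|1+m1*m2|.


m1-m2 = -1.517
1+m1*m2 = 3.801084
tan(theta) = |-1.517/3.801084| = 0.399097
theta = arctan(|-1.517/3.801084|) = 21.7568 degrees (acute angle)

21.7568 degrees


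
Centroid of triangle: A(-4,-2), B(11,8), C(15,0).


Gx = (-4+11+15)/3 = 22/3 = 7.3333
Gy = (-2+8+0)/3 = 6/3 = 2.0000

G = (7.3333, 2.0000)


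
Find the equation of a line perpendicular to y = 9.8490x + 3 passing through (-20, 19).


Perpendicular slope = -1/m1 = -1/9.8490 = -0.1015
b2 = y0 - m2*x0 = 19 - 20/9.8490 = 19 - 2.0307 = 16.9693

y = -0.1015x + 16.9693


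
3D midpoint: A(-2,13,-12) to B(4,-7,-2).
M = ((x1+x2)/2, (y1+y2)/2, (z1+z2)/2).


Mx = (-2+4)/2 = 1.0000
My = (13- 7)/2 = 3.0000
Mz = (-12- 2)/2 = -7.0000

M = (1.0000, 3.0000, -7.0000)


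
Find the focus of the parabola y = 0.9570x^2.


a = 0.9570
4a = 3.8280
focus = (0, 1/3.8280) = (0, 0.2612)

Focus = (0, 0.2612)


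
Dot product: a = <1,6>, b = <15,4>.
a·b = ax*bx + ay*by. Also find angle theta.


a·b = 1*15 + 6*4 = 15 + 24 = 39
|a| = sqrt(1+36) = 6.0828
|b| = sqrt(225+16) = 15.5242
cos(theta) = 39/(sqrt(37)*sqrt(241)) = 39/sqrt(8917) = 0.413005
theta = arccos(39/sqrt(8917)) = 65.6063 degrees

a·b = 39, theta = 65.6063 deg


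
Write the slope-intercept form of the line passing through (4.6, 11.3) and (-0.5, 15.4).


m = (4.1)/(-5.1) = -0.8039
b = y1 - m*x1 = 11.3 - (4.1*4.6)/(-5.1) = 11.3 + 3.6980 = 14.9980

y = -0.8039x + 14.9980


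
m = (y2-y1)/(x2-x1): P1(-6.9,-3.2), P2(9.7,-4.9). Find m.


dy = -4.9 + 3.2 = -1.7
dx = 9.7 + 6.9 = 16.6
m = -1.7/16.6 = -0.1024

m = -0.1024


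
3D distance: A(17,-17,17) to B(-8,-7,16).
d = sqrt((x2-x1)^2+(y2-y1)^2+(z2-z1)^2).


dx=-25, dy=10, dz=-1
d = sqrt(625+100+1) = sqrt(726) = 26.9444

26.9444


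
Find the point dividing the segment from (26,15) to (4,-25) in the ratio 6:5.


Px = (6*4 + 5*26)/11 = 154/11 = 14.0000
Py = (6*(-25) + 5*15)/11 = -75/11 = -6.8182

P = (14.0000, -6.8182)


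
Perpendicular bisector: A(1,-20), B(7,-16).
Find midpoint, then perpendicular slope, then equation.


Midpoint = (4, -18)
Slope of AB = dy/dx = 4/6 = 0.6667
Perp slope = -dx/dy = -6/4 = -1.5000
b = My - (perp slope)*Mx = -18 + (6*4)/4 = -18 + 6.0000 = -12.0000

y = -1.5000x - 12.0000


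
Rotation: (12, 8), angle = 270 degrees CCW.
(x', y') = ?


cos(270) = 0, sin(270) = -1
x' = 12*0 - 8*(-1) = 8
y' = 12*(-1) + 8*0 = -12

(8, -12)


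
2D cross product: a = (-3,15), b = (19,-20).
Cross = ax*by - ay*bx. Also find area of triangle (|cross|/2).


cross = -3*(-20) - 15*19 = 60 - 285 = -225
Triangle area = |-225|/2 = 225/2 = 112.5000

cross = -225, triangle area = 112.5000


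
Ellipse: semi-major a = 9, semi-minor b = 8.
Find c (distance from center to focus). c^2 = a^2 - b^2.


c^2 = 9^2 - 8^2 = 81 - 64 = 17
c = sqrt(17) = 4.1231

c = 4.1231


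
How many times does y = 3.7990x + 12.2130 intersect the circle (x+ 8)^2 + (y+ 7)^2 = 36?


Substitute y = 3.7990x + 12.2130: (x+ 8)^2 + (3.7990x+12.2130+ 7)^2 = 36
Expand to Ax^2 + Bx + C = 0, where b-k = 19.213
A = 1+m^2 = 15.432401
B = 2(m(b-k) - h) = 2(3.7990*19.213 + 8) = 161.980374
C = h^2 + (b-k)^2 - r^2 = 64 + 369.139369 - 36 = 397.139369
disc = B^2-4AC = 26237.6416 - 24515.2560 = 1722.3856
disc > 0

2 intersection points


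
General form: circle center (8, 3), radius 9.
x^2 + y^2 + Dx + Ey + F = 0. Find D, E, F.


(x-8)^2 + (y-3)^2 = 9^2
D = -2h = -16, E = -2k = -6
F = h^2+k^2-r^2 = 64+9-81 = -8

D = -16, E = -6, F = -8


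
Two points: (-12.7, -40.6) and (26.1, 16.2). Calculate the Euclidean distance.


dx = 26.1 + 12.7 = 38.8
dy = 16.2 + 40.6 = 56.8
d = sqrt(1505.44 + 3226.24) = sqrt(4731.68) = 68.7872

68.7872


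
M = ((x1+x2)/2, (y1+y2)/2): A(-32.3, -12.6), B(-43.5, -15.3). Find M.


Mx = (-32.3 - 43.5)/2 = -75.8/2 = -37.9000
My = (-12.6 - 15.3)/2 = -27.9/2 = -13.9500

(-37.9000, -13.9500)


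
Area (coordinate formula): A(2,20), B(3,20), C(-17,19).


2*(20-19) = 2
3*(19-20) = -3
-17*(20-20) = 0
sum = -1
Area = |-1|/2 = 0.5000

0.5000 sq units


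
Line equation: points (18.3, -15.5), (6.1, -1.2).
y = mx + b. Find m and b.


m = (14.3)/(-12.2) = -1.1721
b = y1 - m*x1 = -15.5 - (14.3*18.3)/(-12.2) = -15.5 + 21.4500 = 5.9500

y = -1.1721x + 5.9500


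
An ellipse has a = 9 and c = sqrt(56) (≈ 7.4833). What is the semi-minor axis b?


b^2 = 9^2 - (sqrt(56))^2 = 81 - 56 = 25
b = sqrt(25) = 5

b = 5


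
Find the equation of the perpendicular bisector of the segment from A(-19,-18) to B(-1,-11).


Midpoint = (-10, -14.5)
Slope of AB = dy/dx = 7/18 = 0.3889
Perp slope = -dx/dy = -18/7 = -2.5714
b = My - (perp slope)*Mx = -14.5 + (18*(-10))/7 = -14.5 - 25.7143 = -40.2143

y = -2.5714x - 40.2143


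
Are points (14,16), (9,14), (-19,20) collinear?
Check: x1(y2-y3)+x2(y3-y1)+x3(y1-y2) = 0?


14*(14-20) + 9*(20-16) - 19*(16-14)
= -84 + 36 - 38 = -86

No, not collinear (determinant = -86)


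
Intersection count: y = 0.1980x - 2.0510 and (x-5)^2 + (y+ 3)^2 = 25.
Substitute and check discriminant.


Substitute y = 0.1980x - 2.0510: (x-5)^2 + (0.1980x- 2.0510+ 3)^2 = 25
Expand to Ax^2 + Bx + C = 0, where b-k = 0.949
A = 1+m^2 = 1.039204
B = 2(m(b-k) - h) = 2(0.1980*0.949 - 5) = -9.624196
C = h^2 + (b-k)^2 - r^2 = 25 + 0.900601 - 25 = 0.900601
disc = B^2-4AC = 92.6251 - 3.7436 = 88.8815
disc > 0

2 intersection points


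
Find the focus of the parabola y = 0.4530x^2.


a = 0.4530
4a = 1.8120
focus = (0, 1/1.8120) = (0, 0.5519)

Focus = (0, 0.5519)


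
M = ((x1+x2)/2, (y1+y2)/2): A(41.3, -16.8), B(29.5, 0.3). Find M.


Mx = (41.3 + 29.5)/2 = 70.8/2 = 35.4000
My = (-16.8 + 0.3)/2 = -16.5/2 = -8.2500

(35.4000, -8.2500)


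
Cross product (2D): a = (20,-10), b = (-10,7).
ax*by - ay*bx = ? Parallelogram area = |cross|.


cross = 20*7 + 10*(-10) = 140 - 100 = 40
Parallelogram area = |40| = 40

cross = 40, parallelogram area = 40


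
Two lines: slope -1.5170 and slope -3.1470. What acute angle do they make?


m1-m2 = 1.63
1+m1*m2 = 5.773999
tan(theta) = |1.63/5.773999| = 0.282300
theta = arctan(|1.63/5.773999|) = 15.7644 degrees (acute angle)

15.7644 degrees


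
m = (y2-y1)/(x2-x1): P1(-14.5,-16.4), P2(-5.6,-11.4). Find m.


dy = -11.4 + 16.4 = 5
dx = -5.6 + 14.5 = 8.9
m = 5/8.9 = 0.5618

m = 0.5618


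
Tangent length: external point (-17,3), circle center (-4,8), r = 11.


d = sqrt((-17+ 4)^2 + (3-8)^2) = sqrt(169+25) = 13.9284
L = sqrt(194.0000 - 121) = sqrt(73.0000) = 8.5440

8.5440


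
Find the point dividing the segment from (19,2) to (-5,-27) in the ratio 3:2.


Px = (3*(-5) + 2*19)/5 = 23/5 = 4.6000
Py = (3*(-27) + 2*2)/5 = -77/5 = -15.4000

P = (4.6000, -15.4000)


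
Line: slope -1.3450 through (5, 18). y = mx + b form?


y - 18 = -1.3450(x - 5)
y = -1.3450x + 18 + 1.3450*5
y = -1.3450x + 24.7250

y = -1.3450x + 24.7250


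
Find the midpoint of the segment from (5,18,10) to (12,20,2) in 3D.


Mx = (5+12)/2 = 8.5000
My = (18+20)/2 = 19.0000
Mz = (10+2)/2 = 6.0000

M = (8.5000, 19.0000, 6.0000)


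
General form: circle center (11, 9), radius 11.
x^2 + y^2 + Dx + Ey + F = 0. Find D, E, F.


(x-11)^2 + (y-9)^2 = 11^2
D = -2h = -22, E = -2k = -18
F = h^2+k^2-r^2 = 121+81-121 = 81

D = -22, E = -18, F = 81


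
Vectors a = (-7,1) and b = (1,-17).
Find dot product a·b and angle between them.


a·b = -7*1 + 1*(-17) = -7 - 17 = -24
|a| = sqrt(49+1) = 7.0711
|b| = sqrt(1+289) = 17.0294
cos(theta) = -24/(sqrt(50)*sqrt(290)) = -24/sqrt(14500) = -0.199309
theta = arccos(-24/sqrt(14500)) = 101.4966 degrees

a·b = -24, theta = 101.4966 deg
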